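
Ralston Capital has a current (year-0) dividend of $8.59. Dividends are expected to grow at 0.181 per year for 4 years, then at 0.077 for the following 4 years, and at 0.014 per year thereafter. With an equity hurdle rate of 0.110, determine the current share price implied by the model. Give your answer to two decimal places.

$184.12

Three-stage DDM. Project D₁…D_8; terminal Gordon value at t=8 with g = 0.014; discount at r = 0.11.
D_1 = 10.1448
D_2 = 11.9810
D_3 = 14.1496
D_4 = 16.7106
D_5 = 17.9973
D_6 = 19.3831
D_7 = 20.8756
D_8 = 22.4831
TV_8 = 22.7978/(0.11−0.014) = 237.4774
P₀ = Σ Dₜ/(1+r)ᵗ + TV_8/(1+r)^8 = 184.1196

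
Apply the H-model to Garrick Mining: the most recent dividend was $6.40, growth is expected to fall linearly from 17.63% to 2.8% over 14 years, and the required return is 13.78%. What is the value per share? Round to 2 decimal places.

H-model: P₀ = D₀[(1+g_L) + H(g_S−g_L)]/(r−g_L), with H = 14/2 = 7.
P₀ = 6.40 × [(1+0.028) + 7×(0.1763−0.028)] / (0.1378−0.028)
   = 6.40 × 2.0661 / 0.1098 = 120.4284

$120.43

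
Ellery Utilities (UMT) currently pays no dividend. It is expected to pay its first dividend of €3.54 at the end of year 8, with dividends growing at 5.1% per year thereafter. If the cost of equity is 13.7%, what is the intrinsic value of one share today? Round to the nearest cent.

€16.76

Deferred-dividend DDM. At t=7 the remaining stream is a growing perpetuity with first payment D_8 = 3.54.
V_7 = D_8/(r−g) = 3.54/(0.137−0.051) = 41.1628
P₀ = V_7/(1+r)^7 = 41.1628/(1+0.137)^7 = 16.7564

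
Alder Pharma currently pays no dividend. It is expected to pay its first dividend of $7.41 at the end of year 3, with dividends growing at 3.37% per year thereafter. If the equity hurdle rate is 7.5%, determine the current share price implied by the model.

$155.26

Deferred-dividend DDM. At t=2 the remaining stream is a growing perpetuity with first payment D_3 = 7.41.
V_2 = D_3/(r−g) = 7.41/(0.075−0.0337) = 179.4189
P₀ = V_2/(1+r)^2 = 179.4189/(1+0.075)^2 = 155.2570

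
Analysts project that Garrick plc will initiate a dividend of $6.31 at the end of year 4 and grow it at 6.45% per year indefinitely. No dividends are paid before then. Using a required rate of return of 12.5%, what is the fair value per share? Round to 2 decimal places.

$73.25

Deferred-dividend DDM. At t=3 the remaining stream is a growing perpetuity with first payment D_4 = 6.31.
V_3 = D_4/(r−g) = 6.31/(0.125−0.0645) = 104.2975
P₀ = V_3/(1+r)^3 = 104.2975/(1+0.125)^3 = 73.2515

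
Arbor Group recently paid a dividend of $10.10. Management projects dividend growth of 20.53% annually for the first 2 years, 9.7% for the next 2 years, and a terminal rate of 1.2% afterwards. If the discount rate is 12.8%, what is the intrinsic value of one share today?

$139.60

Three-stage DDM. Project D₁…D_4; terminal Gordon value at t=4 with g = 0.012; discount at r = 0.128.
D_1 = 12.1735
D_2 = 14.6728
D_3 = 16.0960
D_4 = 17.6573
TV_4 = 17.8692/(0.128−0.012) = 154.0449
P₀ = Σ Dₜ/(1+r)ᵗ + TV_4/(1+r)^4 = 139.5957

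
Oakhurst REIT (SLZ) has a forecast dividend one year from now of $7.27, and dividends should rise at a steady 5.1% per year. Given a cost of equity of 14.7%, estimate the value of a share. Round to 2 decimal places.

Gordon growth model: P₀ = D₁/(r − g), with D₁ = 7.27 given directly.
P₀ = 7.2700 / (0.147 − 0.051) = 7.2700 / 0.096 = 75.7292

$75.73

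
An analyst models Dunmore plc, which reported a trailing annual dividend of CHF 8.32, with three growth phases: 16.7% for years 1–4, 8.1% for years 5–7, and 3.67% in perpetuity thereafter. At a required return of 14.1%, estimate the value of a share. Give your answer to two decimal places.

Three-stage DDM. Project D₁…D_7; terminal Gordon value at t=7 with g = 0.0367; discount at r = 0.141.
D_1 = 9.7094
D_2 = 11.3309
D_3 = 13.2232
D_4 = 15.4315
D_5 = 16.6814
D_6 = 18.0326
D_7 = 19.4932
TV_7 = 20.2086/(0.141−0.0367) = 193.7549
P₀ = Σ Dₜ/(1+r)ᵗ + TV_7/(1+r)^7 = 136.7182

CHF 136.72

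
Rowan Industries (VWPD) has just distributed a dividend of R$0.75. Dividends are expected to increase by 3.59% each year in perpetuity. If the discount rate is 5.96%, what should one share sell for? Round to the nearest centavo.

R$32.78

Gordon growth model: P₀ = D₁/(r − g). D₁ = 0.75 × (1 + 0.0359) = 0.7769.
P₀ = 0.7769 / (0.0596 − 0.0359) = 0.7769 / 0.0237 = 32.7816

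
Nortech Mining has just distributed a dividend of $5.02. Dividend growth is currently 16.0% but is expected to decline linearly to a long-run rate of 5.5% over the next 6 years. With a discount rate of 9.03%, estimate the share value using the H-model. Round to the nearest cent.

$194.83

H-model: P₀ = D₀[(1+g_L) + H(g_S−g_L)]/(r−g_L), with H = 6/2 = 3.
P₀ = 5.02 × [(1+0.055) + 3×(0.16−0.055)] / (0.0903−0.055)
   = 5.02 × 1.3700 / 0.0353 = 194.8272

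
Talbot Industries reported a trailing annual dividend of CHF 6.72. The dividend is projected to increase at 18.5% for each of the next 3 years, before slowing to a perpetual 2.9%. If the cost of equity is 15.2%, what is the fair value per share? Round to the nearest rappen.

Two-stage DDM. Project D₁…D_3 at 0.185, terminal growth 0.029, discount at r = 0.152.
D_1 = 7.9632
D_2 = 9.4364
D_3 = 11.1821
Terminal value at t=3: TV = D_4/(r−g) = 11.5064/(0.152−0.029) = 93.5480
P₀ = 7.9632/(1+0.152)^1 + 9.4364/(1+0.152)^2 + 11.1821/(1+0.152)^3 + 93.5480/(1+0.152)^3 = 82.5267

CHF 82.53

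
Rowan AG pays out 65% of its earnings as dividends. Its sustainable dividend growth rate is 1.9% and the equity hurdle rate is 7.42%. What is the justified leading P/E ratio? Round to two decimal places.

11.78

Justified leading P/E = b/(r−g) = 0.65/(0.0742−0.019) = 11.7754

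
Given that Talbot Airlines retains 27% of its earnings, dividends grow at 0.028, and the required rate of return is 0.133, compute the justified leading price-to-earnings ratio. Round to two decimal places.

6.95

Payout ratio b = 1 − 0.27 = 0.73.
Justified leading P/E = b/(r−g) = 0.73/(0.133−0.028) = 6.9524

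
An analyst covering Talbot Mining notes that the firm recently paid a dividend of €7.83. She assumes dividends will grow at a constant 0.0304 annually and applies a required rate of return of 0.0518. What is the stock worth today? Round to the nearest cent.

Gordon growth model: P₀ = D₁/(r − g). D₁ = 7.83 × (1 + 0.0304) = 8.0680.
P₀ = 8.0680 / (0.0518 − 0.0304) = 8.0680 / 0.0214 = 377.0108

€377.01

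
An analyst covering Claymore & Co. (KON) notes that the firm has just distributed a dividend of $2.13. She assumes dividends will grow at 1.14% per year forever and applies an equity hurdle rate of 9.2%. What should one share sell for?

$26.73

Gordon growth model: P₀ = D₁/(r − g). D₁ = 2.13 × (1 + 0.0114) = 2.1543.
P₀ = 2.1543 / (0.092 − 0.0114) = 2.1543 / 0.0806 = 26.7281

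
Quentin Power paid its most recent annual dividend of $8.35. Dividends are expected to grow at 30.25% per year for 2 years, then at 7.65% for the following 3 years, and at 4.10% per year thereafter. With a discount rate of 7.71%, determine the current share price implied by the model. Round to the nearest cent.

$410.42

Three-stage DDM. Project D₁…D_5; terminal Gordon value at t=5 with g = 0.041; discount at r = 0.0771.
D_1 = 10.8759
D_2 = 14.1658
D_3 = 15.2495
D_4 = 16.4161
D_5 = 17.6719
TV_5 = 18.3965/(0.0771−0.041) = 509.5978
P₀ = Σ Dₜ/(1+r)ᵗ + TV_5/(1+r)^5 = 410.4161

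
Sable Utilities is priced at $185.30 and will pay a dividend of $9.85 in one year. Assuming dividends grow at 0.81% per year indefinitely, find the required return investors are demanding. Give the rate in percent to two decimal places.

6.13%

Rearranging the constant-growth DDM: r = D₁/P₀ + g.
r = 9.8500 / 185.30 + 0.0081 = 0.05316 + 0.0081 = 0.06126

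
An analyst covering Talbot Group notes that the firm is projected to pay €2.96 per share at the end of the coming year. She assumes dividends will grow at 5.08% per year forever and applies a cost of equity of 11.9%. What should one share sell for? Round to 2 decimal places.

€43.40

Gordon growth model: P₀ = D₁/(r − g), with D₁ = 2.96 given directly.
P₀ = 2.9600 / (0.119 − 0.0508) = 2.9600 / 0.0682 = 43.4018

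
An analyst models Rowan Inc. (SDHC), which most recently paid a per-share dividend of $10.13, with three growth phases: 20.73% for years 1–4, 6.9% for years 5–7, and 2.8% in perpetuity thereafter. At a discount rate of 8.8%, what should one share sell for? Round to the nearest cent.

Three-stage DDM. Project D₁…D_7; terminal Gordon value at t=7 with g = 0.028; discount at r = 0.088.
D_1 = 12.2299
D_2 = 14.7652
D_3 = 17.8260
D_4 = 21.5214
D_5 = 23.0064
D_6 = 24.5938
D_7 = 26.2908
TV_7 = 27.0269/(0.088−0.028) = 450.4486
P₀ = Σ Dₜ/(1+r)ᵗ + TV_7/(1+r)^7 = 346.9984

$347.00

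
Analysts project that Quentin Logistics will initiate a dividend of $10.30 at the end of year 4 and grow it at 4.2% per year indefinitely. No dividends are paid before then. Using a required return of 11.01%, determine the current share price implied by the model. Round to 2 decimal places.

Deferred-dividend DDM. At t=3 the remaining stream is a growing perpetuity with first payment D_4 = 10.30.
V_3 = D_4/(r−g) = 10.30/(0.1101−0.042) = 151.2482
P₀ = V_3/(1+r)^3 = 151.2482/(1+0.1101)^3 = 110.5615

$110.56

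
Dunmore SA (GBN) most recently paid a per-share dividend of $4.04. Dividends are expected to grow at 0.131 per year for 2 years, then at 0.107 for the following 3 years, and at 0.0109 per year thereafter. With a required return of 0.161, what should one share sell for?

Three-stage DDM. Project D₁…D_5; terminal Gordon value at t=5 with g = 0.0109; discount at r = 0.161.
D_1 = 4.5692
D_2 = 5.1678
D_3 = 5.7208
D_4 = 6.3329
D_5 = 7.0105
TV_5 = 7.0869/(0.161−0.0109) = 47.2147
P₀ = Σ Dₜ/(1+r)ᵗ + TV_5/(1+r)^5 = 40.6170

$40.62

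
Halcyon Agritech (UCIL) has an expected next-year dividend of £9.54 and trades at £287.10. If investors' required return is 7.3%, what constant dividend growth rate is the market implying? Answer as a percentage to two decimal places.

3.98%

From P₀ = D₁/(r − g), the implied growth is g = r − D₁/P₀.
g = 0.073 − 9.54/287.10 = 0.073 − 0.03323 = 0.03977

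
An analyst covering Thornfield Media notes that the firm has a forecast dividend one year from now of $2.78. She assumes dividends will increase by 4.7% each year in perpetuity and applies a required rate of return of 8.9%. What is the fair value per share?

Gordon growth model: P₀ = D₁/(r − g), with D₁ = 2.78 given directly.
P₀ = 2.7800 / (0.089 − 0.047) = 2.7800 / 0.042 = 66.1905

$66.19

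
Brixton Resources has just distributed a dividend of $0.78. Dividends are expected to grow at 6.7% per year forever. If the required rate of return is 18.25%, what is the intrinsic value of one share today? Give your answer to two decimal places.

$7.21

Gordon growth model: P₀ = D₁/(r − g). D₁ = 0.78 × (1 + 0.067) = 0.8323.
P₀ = 0.8323 / (0.1825 − 0.067) = 0.8323 / 0.1155 = 7.2057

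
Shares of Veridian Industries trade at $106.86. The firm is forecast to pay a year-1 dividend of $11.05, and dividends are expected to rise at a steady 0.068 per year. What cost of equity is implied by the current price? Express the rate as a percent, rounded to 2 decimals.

17.14%

Rearranging the constant-growth DDM: r = D₁/P₀ + g.
r = 11.0500 / 106.86 + 0.068 = 0.10341 + 0.068 = 0.17141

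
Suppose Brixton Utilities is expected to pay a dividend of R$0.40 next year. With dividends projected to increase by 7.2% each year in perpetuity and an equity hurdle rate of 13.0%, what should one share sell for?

Gordon growth model: P₀ = D₁/(r − g), with D₁ = 0.40 given directly.
P₀ = 0.4000 / (0.13 − 0.072) = 0.4000 / 0.058 = 6.8966

R$6.90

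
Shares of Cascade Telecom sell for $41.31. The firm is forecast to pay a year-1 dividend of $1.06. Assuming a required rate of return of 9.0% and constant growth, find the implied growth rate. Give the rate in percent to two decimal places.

From P₀ = D₁/(r − g), the implied growth is g = r − D₁/P₀.
g = 0.09 − 1.06/41.31 = 0.09 − 0.02566 = 0.06434

6.43%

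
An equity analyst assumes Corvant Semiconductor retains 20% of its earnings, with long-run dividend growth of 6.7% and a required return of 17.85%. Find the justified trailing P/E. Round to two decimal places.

7.66

Payout ratio b = 1 − 0.20 = 0.80.
Justified trailing P/E = b(1+g)/(r−g) = 0.80×(1+0.067)/(0.1785−0.067) = 7.6556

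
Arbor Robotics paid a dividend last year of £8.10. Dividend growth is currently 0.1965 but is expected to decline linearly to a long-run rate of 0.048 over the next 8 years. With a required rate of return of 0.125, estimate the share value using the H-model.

£172.73

H-model: P₀ = D₀[(1+g_L) + H(g_S−g_L)]/(r−g_L), with H = 8/2 = 4.
P₀ = 8.10 × [(1+0.048) + 4×(0.1965−0.048)] / (0.125−0.048)
   = 8.10 × 1.6420 / 0.077 = 172.7299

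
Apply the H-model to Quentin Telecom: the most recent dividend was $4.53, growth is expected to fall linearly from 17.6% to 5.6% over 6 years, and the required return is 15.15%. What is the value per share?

H-model: P₀ = D₀[(1+g_L) + H(g_S−g_L)]/(r−g_L), with H = 6/2 = 3.
P₀ = 4.53 × [(1+0.056) + 3×(0.176−0.056)] / (0.1515−0.056)
   = 4.53 × 1.4160 / 0.0955 = 67.1673

$67.17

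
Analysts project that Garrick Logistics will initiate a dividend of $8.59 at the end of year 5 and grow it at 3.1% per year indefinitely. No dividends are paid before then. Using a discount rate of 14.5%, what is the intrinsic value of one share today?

Deferred-dividend DDM. At t=4 the remaining stream is a growing perpetuity with first payment D_5 = 8.59.
V_4 = D_5/(r−g) = 8.59/(0.145−0.031) = 75.3509
P₀ = V_4/(1+r)^4 = 75.3509/(1+0.145)^4 = 43.8396

$43.84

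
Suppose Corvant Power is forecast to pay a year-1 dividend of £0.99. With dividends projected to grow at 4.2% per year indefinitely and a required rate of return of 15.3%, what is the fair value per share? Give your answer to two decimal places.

£8.92

Gordon growth model: P₀ = D₁/(r − g), with D₁ = 0.99 given directly.
P₀ = 0.9900 / (0.153 − 0.042) = 0.9900 / 0.111 = 8.9189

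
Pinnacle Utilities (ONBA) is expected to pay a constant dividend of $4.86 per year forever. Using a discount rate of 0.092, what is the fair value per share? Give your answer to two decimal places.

$52.83

Zero-growth DDM (perpetuity): P₀ = D/r = 4.86 / 0.092 = 52.8261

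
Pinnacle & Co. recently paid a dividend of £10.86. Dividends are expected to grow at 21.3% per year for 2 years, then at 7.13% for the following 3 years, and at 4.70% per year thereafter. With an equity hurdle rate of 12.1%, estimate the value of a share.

£216.36

Three-stage DDM. Project D₁…D_5; terminal Gordon value at t=5 with g = 0.047; discount at r = 0.121.
D_1 = 13.1732
D_2 = 15.9791
D_3 = 17.1184
D_4 = 18.3389
D_5 = 19.6465
TV_5 = 20.5699/(0.121−0.047) = 277.9711
P₀ = Σ Dₜ/(1+r)ᵗ + TV_5/(1+r)^5 = 216.3564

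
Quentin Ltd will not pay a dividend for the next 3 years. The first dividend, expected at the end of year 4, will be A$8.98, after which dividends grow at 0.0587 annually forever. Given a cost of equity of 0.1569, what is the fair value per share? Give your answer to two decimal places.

A$59.06

Deferred-dividend DDM. At t=3 the remaining stream is a growing perpetuity with first payment D_4 = 8.98.
V_3 = D_4/(r−g) = 8.98/(0.1569−0.0587) = 91.4460
P₀ = V_3/(1+r)^3 = 91.4460/(1+0.1569)^3 = 59.0578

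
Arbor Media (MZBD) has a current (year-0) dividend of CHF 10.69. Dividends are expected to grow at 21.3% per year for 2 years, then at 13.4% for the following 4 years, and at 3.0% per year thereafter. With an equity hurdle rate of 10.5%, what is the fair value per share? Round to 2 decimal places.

Three-stage DDM. Project D₁…D_6; terminal Gordon value at t=6 with g = 0.03; discount at r = 0.105.
D_1 = 12.9670
D_2 = 15.7289
D_3 = 17.8366
D_4 = 20.2267
D_5 = 22.9371
D_6 = 26.0107
TV_6 = 26.7910/(0.105−0.03) = 357.2132
P₀ = Σ Dₜ/(1+r)ᵗ + TV_6/(1+r)^6 = 275.8389

CHF 275.84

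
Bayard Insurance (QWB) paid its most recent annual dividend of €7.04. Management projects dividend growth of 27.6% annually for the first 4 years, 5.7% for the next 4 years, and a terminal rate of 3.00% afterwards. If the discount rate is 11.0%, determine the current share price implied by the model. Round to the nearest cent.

€214.11

Three-stage DDM. Project D₁…D_8; terminal Gordon value at t=8 with g = 0.03; discount at r = 0.11.
D_1 = 8.9830
D_2 = 11.4624
D_3 = 14.6260
D_4 = 18.6627
D_5 = 19.7265
D_6 = 20.8509
D_7 = 22.0394
D_8 = 23.2957
TV_8 = 23.9945/(0.11−0.03) = 299.9318
P₀ = Σ Dₜ/(1+r)ᵗ + TV_8/(1+r)^8 = 214.1110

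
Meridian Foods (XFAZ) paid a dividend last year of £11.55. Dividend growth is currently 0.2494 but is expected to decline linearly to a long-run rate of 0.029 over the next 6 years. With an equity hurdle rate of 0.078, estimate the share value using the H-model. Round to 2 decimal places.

£398.40

H-model: P₀ = D₀[(1+g_L) + H(g_S−g_L)]/(r−g_L), with H = 6/2 = 3.
P₀ = 11.55 × [(1+0.029) + 3×(0.2494−0.029)] / (0.078−0.029)
   = 11.55 × 1.6902 / 0.049 = 398.4043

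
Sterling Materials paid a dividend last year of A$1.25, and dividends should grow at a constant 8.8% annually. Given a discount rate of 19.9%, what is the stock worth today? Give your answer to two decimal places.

Gordon growth model: P₀ = D₁/(r − g). D₁ = 1.25 × (1 + 0.088) = 1.3600.
P₀ = 1.3600 / (0.199 − 0.088) = 1.3600 / 0.111 = 12.2523

A$12.25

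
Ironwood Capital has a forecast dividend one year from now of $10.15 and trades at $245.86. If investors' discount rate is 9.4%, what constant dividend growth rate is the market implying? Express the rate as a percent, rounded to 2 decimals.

From P₀ = D₁/(r − g), the implied growth is g = r − D₁/P₀.
g = 0.094 − 10.15/245.86 = 0.094 − 0.04128 = 0.05272

5.27%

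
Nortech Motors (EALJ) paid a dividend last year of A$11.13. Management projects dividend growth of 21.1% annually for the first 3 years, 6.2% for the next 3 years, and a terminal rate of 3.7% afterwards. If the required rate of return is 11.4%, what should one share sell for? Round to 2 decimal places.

Three-stage DDM. Project D₁…D_6; terminal Gordon value at t=6 with g = 0.037; discount at r = 0.114.
D_1 = 13.4784
D_2 = 16.3224
D_3 = 19.7664
D_4 = 20.9919
D_5 = 22.2934
D_6 = 23.6756
TV_6 = 24.5516/(0.114−0.037) = 318.8520
P₀ = Σ Dₜ/(1+r)ᵗ + TV_6/(1+r)^6 = 245.3936

A$245.39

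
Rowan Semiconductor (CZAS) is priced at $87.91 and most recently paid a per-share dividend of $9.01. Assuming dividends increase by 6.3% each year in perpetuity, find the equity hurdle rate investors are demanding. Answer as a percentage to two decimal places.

Rearranging the constant-growth DDM: r = D₁/P₀ + g.
D₁ = 9.01 × (1 + 0.063) = 9.5776.
r = 9.5776 / 87.91 + 0.063 = 0.10895 + 0.063 = 0.17195

17.19%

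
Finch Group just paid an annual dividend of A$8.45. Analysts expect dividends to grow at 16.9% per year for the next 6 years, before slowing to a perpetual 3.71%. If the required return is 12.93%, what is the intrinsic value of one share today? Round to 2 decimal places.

A$174.26

Two-stage DDM. Project D₁…D_6 at 0.169, terminal growth 0.0371, discount at r = 0.1293.
D_1 = 9.8780
D_2 = 11.5474
D_3 = 13.4990
D_4 = 15.7803
D_5 = 18.4471
D_6 = 21.5647
Terminal value at t=6: TV = D_7/(r−g) = 22.3648/(0.1293−0.0371) = 242.5680
P₀ = 9.8780/(1+0.1293)^1 + 11.5474/(1+0.1293)^2 + 13.4990/(1+0.1293)^3 + 15.7803/(1+0.1293)^4 + 18.4471/(1+0.1293)^5 + 21.5647/(1+0.1293)^6 + 242.5680/(1+0.1293)^6 = 174.2607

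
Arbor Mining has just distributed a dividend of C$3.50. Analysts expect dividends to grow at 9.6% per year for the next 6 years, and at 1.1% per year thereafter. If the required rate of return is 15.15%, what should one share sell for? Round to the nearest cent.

C$36.45

Two-stage DDM. Project D₁…D_6 at 0.096, terminal growth 0.011, discount at r = 0.1515.
D_1 = 3.8360
D_2 = 4.2043
D_3 = 4.6079
D_4 = 5.0502
D_5 = 5.5350
D_6 = 6.0664
Terminal value at t=6: TV = D_7/(r−g) = 6.1331/(0.1515−0.011) = 43.6522
P₀ = 3.8360/(1+0.1515)^1 + 4.2043/(1+0.1515)^2 + 4.6079/(1+0.1515)^3 + 5.0502/(1+0.1515)^4 + 5.5350/(1+0.1515)^5 + 6.0664/(1+0.1515)^6 + 43.6522/(1+0.1515)^6 = 36.4537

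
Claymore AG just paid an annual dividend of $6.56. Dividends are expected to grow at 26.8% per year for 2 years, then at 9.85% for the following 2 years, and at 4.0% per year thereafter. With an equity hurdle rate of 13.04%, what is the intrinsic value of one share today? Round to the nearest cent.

$121.11

Three-stage DDM. Project D₁…D_4; terminal Gordon value at t=4 with g = 0.04; discount at r = 0.1304.
D_1 = 8.3181
D_2 = 10.5473
D_3 = 11.5862
D_4 = 12.7275
TV_4 = 13.2366/(0.1304−0.04) = 146.4224
P₀ = Σ Dₜ/(1+r)ᵗ + TV_4/(1+r)^4 = 121.1056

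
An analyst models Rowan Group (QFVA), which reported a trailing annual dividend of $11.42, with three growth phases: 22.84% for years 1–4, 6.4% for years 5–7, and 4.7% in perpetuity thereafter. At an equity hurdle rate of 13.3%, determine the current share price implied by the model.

$257.05

Three-stage DDM. Project D₁…D_7; terminal Gordon value at t=7 with g = 0.047; discount at r = 0.133.
D_1 = 14.0283
D_2 = 17.2324
D_3 = 21.1683
D_4 = 26.0031
D_5 = 27.6673
D_6 = 29.4380
D_7 = 31.3221
TV_7 = 32.7942/(0.133−0.047) = 381.3278
P₀ = Σ Dₜ/(1+r)ᵗ + TV_7/(1+r)^7 = 257.0514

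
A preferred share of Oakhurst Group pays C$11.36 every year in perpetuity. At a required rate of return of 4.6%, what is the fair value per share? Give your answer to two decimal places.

Zero-growth DDM (perpetuity): P₀ = D/r = 11.36 / 0.046 = 246.9565

C$246.96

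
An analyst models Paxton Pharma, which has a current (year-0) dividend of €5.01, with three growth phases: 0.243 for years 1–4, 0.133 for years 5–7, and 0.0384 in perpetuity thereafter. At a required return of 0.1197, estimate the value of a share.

Three-stage DDM. Project D₁…D_7; terminal Gordon value at t=7 with g = 0.0384; discount at r = 0.1197.
D_1 = 6.2274
D_2 = 7.7407
D_3 = 9.6217
D_4 = 11.9598
D_5 = 13.5504
D_6 = 15.3526
D_7 = 17.3945
TV_7 = 18.0624/(0.1197−0.0384) = 222.1704
P₀ = Σ Dₜ/(1+r)ᵗ + TV_7/(1+r)^7 = 150.2588

€150.26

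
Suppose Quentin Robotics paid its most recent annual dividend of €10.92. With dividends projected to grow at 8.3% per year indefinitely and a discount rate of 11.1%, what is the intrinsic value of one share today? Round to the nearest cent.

Gordon growth model: P₀ = D₁/(r − g). D₁ = 10.92 × (1 + 0.083) = 11.8264.
P₀ = 11.8264 / (0.111 − 0.083) = 11.8264 / 0.028 = 422.3700

€422.37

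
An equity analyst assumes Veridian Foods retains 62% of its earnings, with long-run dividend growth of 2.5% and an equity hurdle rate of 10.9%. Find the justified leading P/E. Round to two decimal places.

4.52

Payout ratio b = 1 − 0.62 = 0.38.
Justified leading P/E = b/(r−g) = 0.38/(0.109−0.025) = 4.5238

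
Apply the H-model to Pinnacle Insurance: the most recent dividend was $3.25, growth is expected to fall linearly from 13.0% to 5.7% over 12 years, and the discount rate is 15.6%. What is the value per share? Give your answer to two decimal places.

H-model: P₀ = D₀[(1+g_L) + H(g_S−g_L)]/(r−g_L), with H = 12/2 = 6.
P₀ = 3.25 × [(1+0.057) + 6×(0.13−0.057)] / (0.156−0.057)
   = 3.25 × 1.4950 / 0.099 = 49.0783

$49.08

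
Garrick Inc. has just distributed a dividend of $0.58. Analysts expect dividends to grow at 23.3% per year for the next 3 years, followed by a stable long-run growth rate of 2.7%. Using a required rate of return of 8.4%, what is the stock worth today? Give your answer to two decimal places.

$17.64

Two-stage DDM. Project D₁…D_3 at 0.233, terminal growth 0.027, discount at r = 0.084.
D_1 = 0.7151
D_2 = 0.8818
D_3 = 1.0872
Terminal value at t=3: TV = D_4/(r−g) = 1.1166/(0.084−0.027) = 19.5890
P₀ = 0.7151/(1+0.084)^1 + 0.8818/(1+0.084)^2 + 1.0872/(1+0.084)^3 + 19.5890/(1+0.084)^3 = 17.6426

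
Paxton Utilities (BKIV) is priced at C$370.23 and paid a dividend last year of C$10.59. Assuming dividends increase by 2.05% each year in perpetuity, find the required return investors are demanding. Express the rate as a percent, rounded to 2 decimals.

Rearranging the constant-growth DDM: r = D₁/P₀ + g.
D₁ = 10.59 × (1 + 0.0205) = 10.8071.
r = 10.8071 / 370.23 + 0.0205 = 0.02919 + 0.0205 = 0.04969

4.97%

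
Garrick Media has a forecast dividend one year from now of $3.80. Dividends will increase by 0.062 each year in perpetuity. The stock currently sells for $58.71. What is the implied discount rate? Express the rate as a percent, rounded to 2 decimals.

Rearranging the constant-growth DDM: r = D₁/P₀ + g.
r = 3.8000 / 58.71 + 0.062 = 0.06472 + 0.062 = 0.12672

12.67%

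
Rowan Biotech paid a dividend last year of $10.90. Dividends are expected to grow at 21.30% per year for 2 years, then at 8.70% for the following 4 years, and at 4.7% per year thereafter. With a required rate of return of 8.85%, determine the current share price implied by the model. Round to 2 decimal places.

Three-stage DDM. Project D₁…D_6; terminal Gordon value at t=6 with g = 0.047; discount at r = 0.0885.
D_1 = 13.2217
D_2 = 16.0379
D_3 = 17.4332
D_4 = 18.9499
D_5 = 20.5986
D_6 = 22.3906
TV_6 = 23.4430/(0.0885−0.047) = 564.8913
P₀ = Σ Dₜ/(1+r)ᵗ + TV_6/(1+r)^6 = 419.2614

$419.26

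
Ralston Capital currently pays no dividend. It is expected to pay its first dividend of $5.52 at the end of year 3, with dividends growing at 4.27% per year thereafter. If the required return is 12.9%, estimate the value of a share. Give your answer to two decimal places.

$50.18

Deferred-dividend DDM. At t=2 the remaining stream is a growing perpetuity with first payment D_3 = 5.52.
V_2 = D_3/(r−g) = 5.52/(0.129−0.0427) = 63.9629
P₀ = V_2/(1+r)^2 = 63.9629/(1+0.129)^2 = 50.1811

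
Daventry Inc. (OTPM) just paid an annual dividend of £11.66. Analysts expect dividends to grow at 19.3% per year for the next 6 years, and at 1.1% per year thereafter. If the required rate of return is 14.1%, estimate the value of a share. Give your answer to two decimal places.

Two-stage DDM. Project D₁…D_6 at 0.193, terminal growth 0.011, discount at r = 0.141.
D_1 = 13.9104
D_2 = 16.5951
D_3 = 19.7979
D_4 = 23.6189
D_5 = 28.1774
D_6 = 33.6156
Terminal value at t=6: TV = D_7/(r−g) = 33.9854/(0.141−0.011) = 261.4261
P₀ = 13.9104/(1+0.141)^1 + 16.5951/(1+0.141)^2 + 19.7979/(1+0.141)^3 + 23.6189/(1+0.141)^4 + 28.1774/(1+0.141)^5 + 33.6156/(1+0.141)^6 + 261.4261/(1+0.141)^6 = 200.4839

£200.48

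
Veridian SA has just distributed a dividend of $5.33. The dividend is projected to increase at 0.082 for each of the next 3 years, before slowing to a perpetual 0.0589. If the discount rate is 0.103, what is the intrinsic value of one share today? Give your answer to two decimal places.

Two-stage DDM. Project D₁…D_3 at 0.082, terminal growth 0.0589, discount at r = 0.103.
D_1 = 5.7671
D_2 = 6.2400
D_3 = 6.7516
Terminal value at t=3: TV = D_4/(r−g) = 7.1493/(0.103−0.0589) = 162.1158
P₀ = 5.7671/(1+0.103)^1 + 6.2400/(1+0.103)^2 + 6.7516/(1+0.103)^3 + 162.1158/(1+0.103)^3 = 136.1977

$136.20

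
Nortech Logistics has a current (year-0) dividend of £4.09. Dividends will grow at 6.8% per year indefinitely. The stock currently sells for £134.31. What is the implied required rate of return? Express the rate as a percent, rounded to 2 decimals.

Rearranging the constant-growth DDM: r = D₁/P₀ + g.
D₁ = 4.09 × (1 + 0.068) = 4.3681.
r = 4.3681 / 134.31 + 0.068 = 0.03252 + 0.068 = 0.10052

10.05%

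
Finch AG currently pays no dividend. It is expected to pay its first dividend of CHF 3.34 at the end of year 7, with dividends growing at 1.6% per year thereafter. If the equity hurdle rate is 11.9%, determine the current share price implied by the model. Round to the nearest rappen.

Deferred-dividend DDM. At t=6 the remaining stream is a growing perpetuity with first payment D_7 = 3.34.
V_6 = D_7/(r−g) = 3.34/(0.119−0.016) = 32.4272
P₀ = V_6/(1+r)^6 = 32.4272/(1+0.119)^6 = 16.5169

CHF 16.52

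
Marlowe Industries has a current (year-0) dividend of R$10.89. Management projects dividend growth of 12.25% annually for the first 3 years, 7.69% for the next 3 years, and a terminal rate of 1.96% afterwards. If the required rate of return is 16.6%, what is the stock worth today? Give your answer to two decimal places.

Three-stage DDM. Project D₁…D_6; terminal Gordon value at t=6 with g = 0.0196; discount at r = 0.166.
D_1 = 12.2240
D_2 = 13.7215
D_3 = 15.4023
D_4 = 16.5868
D_5 = 17.8623
D_6 = 19.2359
TV_6 = 19.6129/(0.166−0.0196) = 133.9682
P₀ = Σ Dₜ/(1+r)ᵗ + TV_6/(1+r)^6 = 108.5188

R$108.52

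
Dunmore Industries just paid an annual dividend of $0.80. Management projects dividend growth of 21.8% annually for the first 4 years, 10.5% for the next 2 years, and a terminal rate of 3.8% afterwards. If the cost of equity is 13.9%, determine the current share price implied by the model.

$15.91

Three-stage DDM. Project D₁…D_6; terminal Gordon value at t=6 with g = 0.038; discount at r = 0.139.
D_1 = 0.9744
D_2 = 1.1868
D_3 = 1.4455
D_4 = 1.7607
D_5 = 1.9455
D_6 = 2.1498
TV_6 = 2.2315/(0.139−0.038) = 22.0943
P₀ = Σ Dₜ/(1+r)ᵗ + TV_6/(1+r)^6 = 15.9132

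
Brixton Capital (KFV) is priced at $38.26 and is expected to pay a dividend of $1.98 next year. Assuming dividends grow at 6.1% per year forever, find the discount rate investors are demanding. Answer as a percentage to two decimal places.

Rearranging the constant-growth DDM: r = D₁/P₀ + g.
r = 1.9800 / 38.26 + 0.061 = 0.05175 + 0.061 = 0.11275

11.28%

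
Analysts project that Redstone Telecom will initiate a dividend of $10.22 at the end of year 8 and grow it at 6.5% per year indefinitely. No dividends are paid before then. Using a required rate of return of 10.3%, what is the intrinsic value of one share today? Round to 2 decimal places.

Deferred-dividend DDM. At t=7 the remaining stream is a growing perpetuity with first payment D_8 = 10.22.
V_7 = D_8/(r−g) = 10.22/(0.103−0.065) = 268.9474
P₀ = V_7/(1+r)^7 = 268.9474/(1+0.103)^7 = 135.4063

$135.41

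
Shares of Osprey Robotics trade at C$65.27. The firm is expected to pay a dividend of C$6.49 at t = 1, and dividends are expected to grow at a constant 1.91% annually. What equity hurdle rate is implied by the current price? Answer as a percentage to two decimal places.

Rearranging the constant-growth DDM: r = D₁/P₀ + g.
r = 6.4900 / 65.27 + 0.0191 = 0.09943 + 0.0191 = 0.11853

11.85%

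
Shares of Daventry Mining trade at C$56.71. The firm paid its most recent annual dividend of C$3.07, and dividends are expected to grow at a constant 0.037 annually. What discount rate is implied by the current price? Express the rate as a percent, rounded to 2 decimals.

Rearranging the constant-growth DDM: r = D₁/P₀ + g.
D₁ = 3.07 × (1 + 0.037) = 3.1836.
r = 3.1836 / 56.71 + 0.037 = 0.05614 + 0.037 = 0.09314

9.31%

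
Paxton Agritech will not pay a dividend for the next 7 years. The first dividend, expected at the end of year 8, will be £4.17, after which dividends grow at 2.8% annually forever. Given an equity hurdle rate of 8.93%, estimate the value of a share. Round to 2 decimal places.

£37.38

Deferred-dividend DDM. At t=7 the remaining stream is a growing perpetuity with first payment D_8 = 4.17.
V_7 = D_8/(r−g) = 4.17/(0.0893−0.028) = 68.0261
P₀ = V_7/(1+r)^7 = 68.0261/(1+0.0893)^7 = 37.3803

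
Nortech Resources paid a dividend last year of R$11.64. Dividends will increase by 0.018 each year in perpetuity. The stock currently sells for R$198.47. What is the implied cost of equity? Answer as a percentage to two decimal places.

7.77%

Rearranging the constant-growth DDM: r = D₁/P₀ + g.
D₁ = 11.64 × (1 + 0.018) = 11.8495.
r = 11.8495 / 198.47 + 0.018 = 0.05970 + 0.018 = 0.07770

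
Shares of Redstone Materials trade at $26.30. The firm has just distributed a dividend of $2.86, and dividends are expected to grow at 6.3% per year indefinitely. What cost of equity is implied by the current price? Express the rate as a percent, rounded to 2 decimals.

17.86%

Rearranging the constant-growth DDM: r = D₁/P₀ + g.
D₁ = 2.86 × (1 + 0.063) = 3.0402.
r = 3.0402 / 26.30 + 0.063 = 0.11560 + 0.063 = 0.17860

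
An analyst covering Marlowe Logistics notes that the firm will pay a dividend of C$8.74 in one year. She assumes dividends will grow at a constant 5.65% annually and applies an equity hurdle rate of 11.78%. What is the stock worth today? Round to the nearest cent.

C$142.58

Gordon growth model: P₀ = D₁/(r − g), with D₁ = 8.74 given directly.
P₀ = 8.7400 / (0.1178 − 0.0565) = 8.7400 / 0.0613 = 142.5775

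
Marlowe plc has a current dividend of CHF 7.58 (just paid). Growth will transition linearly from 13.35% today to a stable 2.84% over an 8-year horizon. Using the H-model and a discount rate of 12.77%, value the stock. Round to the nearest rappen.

H-model: P₀ = D₀[(1+g_L) + H(g_S−g_L)]/(r−g_L), with H = 8/2 = 4.
P₀ = 7.58 × [(1+0.0284) + 4×(0.1335−0.0284)] / (0.1277−0.0284)
   = 7.58 × 1.4488 / 0.0993 = 110.5932

CHF 110.59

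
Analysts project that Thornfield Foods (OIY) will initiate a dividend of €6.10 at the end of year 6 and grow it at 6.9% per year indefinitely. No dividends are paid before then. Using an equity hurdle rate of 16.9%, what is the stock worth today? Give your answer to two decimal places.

Deferred-dividend DDM. At t=5 the remaining stream is a growing perpetuity with first payment D_6 = 6.10.
V_5 = D_6/(r−g) = 6.10/(0.169−0.069) = 61.0000
P₀ = V_5/(1+r)^5 = 61.0000/(1+0.169)^5 = 27.9420

€27.94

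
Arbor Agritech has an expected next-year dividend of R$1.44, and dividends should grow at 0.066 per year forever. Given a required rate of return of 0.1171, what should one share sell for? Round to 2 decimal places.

R$28.18

Gordon growth model: P₀ = D₁/(r − g), with D₁ = 1.44 given directly.
P₀ = 1.4400 / (0.1171 − 0.066) = 1.4400 / 0.0511 = 28.1800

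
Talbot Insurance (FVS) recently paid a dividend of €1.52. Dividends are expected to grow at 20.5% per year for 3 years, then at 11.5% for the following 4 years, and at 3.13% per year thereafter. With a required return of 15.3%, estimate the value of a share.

€24.23

Three-stage DDM. Project D₁…D_7; terminal Gordon value at t=7 with g = 0.0313; discount at r = 0.153.
D_1 = 1.8316
D_2 = 2.2071
D_3 = 2.6595
D_4 = 2.9654
D_5 = 3.3064
D_6 = 3.6866
D_7 = 4.1106
TV_7 = 4.2393/(0.153−0.0313) = 34.8336
P₀ = Σ Dₜ/(1+r)ᵗ + TV_7/(1+r)^7 = 24.2294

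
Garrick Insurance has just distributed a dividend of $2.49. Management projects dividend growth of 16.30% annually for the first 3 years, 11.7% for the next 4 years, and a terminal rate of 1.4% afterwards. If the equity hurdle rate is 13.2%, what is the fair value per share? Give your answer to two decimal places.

$40.33

Three-stage DDM. Project D₁…D_7; terminal Gordon value at t=7 with g = 0.014; discount at r = 0.132.
D_1 = 2.8959
D_2 = 3.3679
D_3 = 3.9169
D_4 = 4.3751
D_5 = 4.8870
D_6 = 5.4588
D_7 = 6.0975
TV_7 = 6.1829/(0.132−0.014) = 52.3971
P₀ = Σ Dₜ/(1+r)ᵗ + TV_7/(1+r)^7 = 40.3324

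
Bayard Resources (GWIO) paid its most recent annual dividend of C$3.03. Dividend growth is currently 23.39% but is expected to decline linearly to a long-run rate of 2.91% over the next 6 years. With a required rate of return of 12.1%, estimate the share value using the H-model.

H-model: P₀ = D₀[(1+g_L) + H(g_S−g_L)]/(r−g_L), with H = 6/2 = 3.
P₀ = 3.03 × [(1+0.0291) + 3×(0.2339−0.0291)] / (0.121−0.0291)
   = 3.03 × 1.6435 / 0.0919 = 54.1872

C$54.19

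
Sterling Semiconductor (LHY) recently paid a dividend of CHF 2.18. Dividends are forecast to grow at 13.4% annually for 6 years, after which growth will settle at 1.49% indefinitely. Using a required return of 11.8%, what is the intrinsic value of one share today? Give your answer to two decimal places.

CHF 37.12

Two-stage DDM. Project D₁…D_6 at 0.134, terminal growth 0.0149, discount at r = 0.118.
D_1 = 2.4721
D_2 = 2.8034
D_3 = 3.1790
D_4 = 3.6050
D_5 = 4.0881
D_6 = 4.6359
Terminal value at t=6: TV = D_7/(r−g) = 4.7050/(0.118−0.0149) = 45.6351
P₀ = 2.4721/(1+0.118)^1 + 2.8034/(1+0.118)^2 + 3.1790/(1+0.118)^3 + 3.6050/(1+0.118)^4 + 4.0881/(1+0.118)^5 + 4.6359/(1+0.118)^6 + 45.6351/(1+0.118)^6 = 37.1205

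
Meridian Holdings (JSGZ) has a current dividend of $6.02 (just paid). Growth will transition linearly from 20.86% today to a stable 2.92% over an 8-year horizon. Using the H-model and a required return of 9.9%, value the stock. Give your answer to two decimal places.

H-model: P₀ = D₀[(1+g_L) + H(g_S−g_L)]/(r−g_L), with H = 8/2 = 4.
P₀ = 6.02 × [(1+0.0292) + 4×(0.2086−0.0292)] / (0.099−0.0292)
   = 6.02 × 1.7468 / 0.0698 = 150.6552

$150.66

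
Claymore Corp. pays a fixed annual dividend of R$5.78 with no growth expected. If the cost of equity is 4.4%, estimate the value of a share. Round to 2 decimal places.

R$131.36

Zero-growth DDM (perpetuity): P₀ = D/r = 5.78 / 0.044 = 131.3636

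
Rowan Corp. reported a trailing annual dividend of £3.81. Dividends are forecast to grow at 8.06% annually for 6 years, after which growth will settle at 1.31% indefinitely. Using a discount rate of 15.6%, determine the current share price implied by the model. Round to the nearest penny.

£36.19

Two-stage DDM. Project D₁…D_6 at 0.0806, terminal growth 0.0131, discount at r = 0.156.
D_1 = 4.1171
D_2 = 4.4489
D_3 = 4.8075
D_4 = 5.1950
D_5 = 5.6137
D_6 = 6.0662
Terminal value at t=6: TV = D_7/(r−g) = 6.1456/(0.156−0.0131) = 43.0066
P₀ = 4.1171/(1+0.156)^1 + 4.4489/(1+0.156)^2 + 4.8075/(1+0.156)^3 + 5.1950/(1+0.156)^4 + 5.6137/(1+0.156)^5 + 6.0662/(1+0.156)^6 + 43.0066/(1+0.156)^6 = 36.1944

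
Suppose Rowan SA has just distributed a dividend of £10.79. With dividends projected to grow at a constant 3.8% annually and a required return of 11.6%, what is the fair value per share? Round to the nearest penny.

Gordon growth model: P₀ = D₁/(r − g). D₁ = 10.79 × (1 + 0.038) = 11.2000.
P₀ = 11.2000 / (0.116 − 0.038) = 11.2000 / 0.078 = 143.5900

£143.59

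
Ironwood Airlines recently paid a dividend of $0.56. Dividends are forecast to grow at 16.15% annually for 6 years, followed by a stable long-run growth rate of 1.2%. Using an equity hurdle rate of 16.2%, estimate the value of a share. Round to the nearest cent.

$7.12

Two-stage DDM. Project D₁…D_6 at 0.1615, terminal growth 0.012, discount at r = 0.162.
D_1 = 0.6504
D_2 = 0.7555
D_3 = 0.8775
D_4 = 1.0192
D_5 = 1.1838
D_6 = 1.3750
Terminal value at t=6: TV = D_7/(r−g) = 1.3915/(0.162−0.012) = 9.2767
P₀ = 0.6504/(1+0.162)^1 + 0.7555/(1+0.162)^2 + 0.8775/(1+0.162)^3 + 1.0192/(1+0.162)^4 + 1.1838/(1+0.162)^5 + 1.3750/(1+0.162)^6 + 9.2767/(1+0.162)^6 = 7.1233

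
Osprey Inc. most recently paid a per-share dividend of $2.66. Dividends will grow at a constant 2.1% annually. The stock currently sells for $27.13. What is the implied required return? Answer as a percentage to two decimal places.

12.11%

Rearranging the constant-growth DDM: r = D₁/P₀ + g.
D₁ = 2.66 × (1 + 0.021) = 2.7159.
r = 2.7159 / 27.13 + 0.021 = 0.10011 + 0.021 = 0.12111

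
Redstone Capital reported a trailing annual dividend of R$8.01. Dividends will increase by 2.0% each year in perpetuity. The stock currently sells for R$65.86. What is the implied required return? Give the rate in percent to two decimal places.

14.41%

Rearranging the constant-growth DDM: r = D₁/P₀ + g.
D₁ = 8.01 × (1 + 0.02) = 8.1702.
r = 8.1702 / 65.86 + 0.02 = 0.12405 + 0.02 = 0.14405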